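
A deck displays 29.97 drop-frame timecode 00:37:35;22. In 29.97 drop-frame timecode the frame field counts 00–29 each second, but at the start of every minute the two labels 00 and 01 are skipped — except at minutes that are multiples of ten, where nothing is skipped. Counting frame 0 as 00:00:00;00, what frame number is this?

Complete 10-minute blocks: 3, each 17982 frames → 53946.
Remaining 7 whole minutes in the current block: 1800 + 6 × 1798 = 12588 frames.
Within the current minute: 35 × 30 + 22 − 2 = 1070 (labels ;00/;01 skipped at this minute). Total = 53946 + 12588 + 1070 = 67604.

67604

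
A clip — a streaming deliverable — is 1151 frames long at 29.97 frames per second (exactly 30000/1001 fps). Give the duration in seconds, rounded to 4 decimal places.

38.4050 seconds

Running time = 1151 × 1001/30000 = 1152151/30000 s ≈ 38.4050 s.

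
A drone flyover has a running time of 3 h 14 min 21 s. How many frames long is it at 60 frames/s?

3 h 14 min 21 s = 11661 s.
Frames = 11661 × 60 = 699660.

699660 frames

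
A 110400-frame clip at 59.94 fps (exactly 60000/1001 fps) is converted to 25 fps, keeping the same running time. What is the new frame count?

Target frames = source frames × (target rate / source rate) = 110400 × (25)/(60000/1001) = 110400 × 1001/2400 = 46046.

46046 frames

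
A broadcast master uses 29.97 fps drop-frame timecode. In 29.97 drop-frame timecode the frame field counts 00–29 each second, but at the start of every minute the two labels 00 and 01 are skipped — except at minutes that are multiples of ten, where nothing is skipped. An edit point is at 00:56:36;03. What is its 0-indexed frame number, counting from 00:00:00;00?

Complete 10-minute blocks: 5, each 17982 frames → 89910.
Remaining 6 whole minutes in the current block: 1800 + 5 × 1798 = 10790 frames.
Within the current minute: 36 × 30 + 3 − 2 = 1081 (labels ;00/;01 skipped at this minute). Total = 89910 + 10790 + 1081 = 101781.

101781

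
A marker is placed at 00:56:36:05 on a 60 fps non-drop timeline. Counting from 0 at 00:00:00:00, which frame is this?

frame 203765

Total seconds to the label: (0 × 3600 + 56 × 60 + 36) = 3396.
Frame index = 3396 × 60 + 5 = 203765.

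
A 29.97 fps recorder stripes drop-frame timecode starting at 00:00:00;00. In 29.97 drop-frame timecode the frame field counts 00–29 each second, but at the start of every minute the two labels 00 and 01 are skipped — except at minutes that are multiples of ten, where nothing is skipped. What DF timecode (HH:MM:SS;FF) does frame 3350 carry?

Ten DF minutes hold 17982 frames, so frame 3350 lies in block 0 (frames 0–17981) with 3350 frames into that block.
The block's first minute is 1800 frames and the rest 1798 each; 3350 frames reaches minute 1, so 0 × 18 + 1 × 2 = 2 labels have been skipped so far.
Adding those back, label number 3350 + 2 = 3352 at 30 labels/s is 111 s + 22 f = 0 h 1 min 51 s frame 22, i.e. 00:01:51;22.

00:01:51;22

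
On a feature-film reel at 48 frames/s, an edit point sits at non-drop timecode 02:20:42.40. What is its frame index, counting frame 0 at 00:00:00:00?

Total seconds to the label: (2 × 3600 + 20 × 60 + 42) = 8442.
Frame index = 8442 × 48 + 40 = 405256.

frame 405256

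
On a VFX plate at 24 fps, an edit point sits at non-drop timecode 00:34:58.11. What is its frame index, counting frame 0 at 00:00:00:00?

Total seconds to the label: (0 × 3600 + 34 × 60 + 58) = 2098.
Frame index = 2098 × 24 + 11 = 50363.

50363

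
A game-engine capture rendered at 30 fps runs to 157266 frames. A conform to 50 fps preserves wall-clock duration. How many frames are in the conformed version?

Frames at target rate = 157266 × (50) / (30) = 262110.

262110 frames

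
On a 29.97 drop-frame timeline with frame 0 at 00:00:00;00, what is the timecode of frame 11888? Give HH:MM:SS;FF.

Ten DF minutes hold 17982 frames, so frame 11888 lies in block 0 (frames 0–17981) with 11888 frames into that block.
The block's first minute is 1800 frames and the rest 1798 each; 11888 frames reaches minute 6, so 0 × 18 + 6 × 2 = 12 labels have been skipped so far.
Adding those back, label number 11888 + 12 = 11900 at 30 labels/s is 396 s + 20 f = 0 h 6 min 36 s frame 20, i.e. 00:06:36;20.

00:06:36;20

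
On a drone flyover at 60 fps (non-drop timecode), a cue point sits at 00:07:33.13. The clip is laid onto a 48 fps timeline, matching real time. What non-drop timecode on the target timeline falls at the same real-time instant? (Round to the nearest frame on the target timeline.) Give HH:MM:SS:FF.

00:07:33:10

Source frame index: (0×3600 + 7×60 + 33) × 60 + 13 = 27193.
Real time: 27193 / (60) = 27193/60 s.
Target frame: (27193/60) × (48) = 108772/5 ≈ 21754.400 → 21754.
At 48 labels/s: frame 21754 → 00:07:33:10.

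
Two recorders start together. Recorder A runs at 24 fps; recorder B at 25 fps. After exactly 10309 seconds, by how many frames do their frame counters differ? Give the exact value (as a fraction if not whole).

10309 frames

A emits 24 × 10309 = 247416 frames; B emits 25 × 10309 = 257725.
Difference = 10309 frames; B is ahead of A.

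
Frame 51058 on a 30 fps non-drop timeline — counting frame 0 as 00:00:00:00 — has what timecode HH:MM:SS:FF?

00:28:21:28

51058 ÷ 30 = 1701 full seconds, remainder 28 frames.
1701 s = 0 h 28 min 21 s.
Timecode: 00:28:21:28.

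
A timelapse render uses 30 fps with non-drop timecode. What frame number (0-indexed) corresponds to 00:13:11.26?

Total seconds to the label: (0 × 3600 + 13 × 60 + 11) = 791.
Frame index = 791 × 30 + 26 = 23756.

23756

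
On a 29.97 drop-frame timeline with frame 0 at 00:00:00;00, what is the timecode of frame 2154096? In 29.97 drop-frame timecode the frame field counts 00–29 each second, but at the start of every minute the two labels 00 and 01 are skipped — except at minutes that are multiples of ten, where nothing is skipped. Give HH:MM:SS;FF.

19:57:55;02

Ten DF minutes hold 17982 frames, so frame 2154096 lies in block 119 (frames 2139858–2157839) with 14238 frames into that block.
The block's first minute is 1800 frames and the rest 1798 each; 14238 frames reaches minute 7, so 119 × 18 + 7 × 2 = 2156 labels have been skipped so far.
Adding those back, label number 2154096 + 2156 = 2156252 at 30 labels/s is 71875 s + 2 f = 19 h 57 min 55 s frame 2, i.e. 19:57:55;02.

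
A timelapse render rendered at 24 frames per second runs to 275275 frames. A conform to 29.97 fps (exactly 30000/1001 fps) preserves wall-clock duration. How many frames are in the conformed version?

343750 frames

Target frames = source frames × (target rate / source rate) = 275275 × (30000/1001)/(24) = 275275 × 1250/1001 = 343750.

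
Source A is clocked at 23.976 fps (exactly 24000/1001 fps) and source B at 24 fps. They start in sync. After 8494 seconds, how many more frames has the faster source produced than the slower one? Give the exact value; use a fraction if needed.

A emits 24000/1001 × 8494 = 203856000/1001 frames; B emits 24 × 8494 = 203856.
Difference = 203856/1001 frames (≈ 203.6523); B is ahead of A.

203856/1001 frames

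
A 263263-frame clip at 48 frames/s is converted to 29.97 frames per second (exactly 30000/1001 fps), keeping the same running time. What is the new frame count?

Target frames = source frames × (target rate / source rate) = 263263 × (30000/1001)/(48) = 263263 × 625/1001 = 164375.

164375 frames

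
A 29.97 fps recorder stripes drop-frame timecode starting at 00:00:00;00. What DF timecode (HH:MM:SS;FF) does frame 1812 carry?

00:01:00;14

Each 10-minute DF block holds 10 × 60 × 30 − 9 × 2 = 17982 frames. 1812 ÷ 17982 → 0 full blocks, remainder 1812.
Within the partial block the first minute is 1800 frames and each further minute 1798, so 1 further minute boundary passed. Total skipped labels = 18 × 0 + 2 × 1 = 2.
Non-drop label index = 1812 + 2 = 1814; at 30 labels/s that is 00:01:00:14, i.e. DF 00:01:00;14.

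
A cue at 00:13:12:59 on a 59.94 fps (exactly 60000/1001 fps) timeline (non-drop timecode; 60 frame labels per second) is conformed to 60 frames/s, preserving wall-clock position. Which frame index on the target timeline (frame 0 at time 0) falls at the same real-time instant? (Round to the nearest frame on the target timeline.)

Source frame index: (0×3600 + 13×60 + 12) × 60 + 59 = 47579.
Real time: 47579 / (60000/1001) = 47626579/60000 s.
Target frame: (47626579/60000) × (60) = 47626579/1000 ≈ 47626.579 → 47627.

frame 47627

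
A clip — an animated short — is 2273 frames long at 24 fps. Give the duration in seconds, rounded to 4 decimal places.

94.7083 seconds

Running time = 2273 × 1/24 = 2273/24 s ≈ 94.7083 s.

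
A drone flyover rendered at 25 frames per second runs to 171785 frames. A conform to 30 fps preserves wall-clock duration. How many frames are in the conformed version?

Frames at target rate = 171785 × (30) / (25) = 206142.

206142 frames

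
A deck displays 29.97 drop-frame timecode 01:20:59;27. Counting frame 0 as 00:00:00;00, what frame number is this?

145653

Complete 10-minute blocks: 8, each 17982 frames → 143856.
Remaining 0 whole minutes in the current block: 0 frames.
Within the current minute: 59 × 30 + 27 = 1797. Total = 143856 + 0 + 1797 = 145653.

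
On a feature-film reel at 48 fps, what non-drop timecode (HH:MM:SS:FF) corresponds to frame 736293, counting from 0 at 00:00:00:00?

736293 ÷ 48 = 15339 full seconds, remainder 21 frames.
15339 s = 4 h 15 min 39 s.
Timecode: 04:15:39:21.

04:15:39:21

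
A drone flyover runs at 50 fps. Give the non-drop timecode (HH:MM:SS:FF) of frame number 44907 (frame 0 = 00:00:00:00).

44907 ÷ 50 = 898 full seconds, remainder 7 frames.
898 s = 0 h 14 min 58 s.
Timecode: 00:14:58:07.

00:14:58:07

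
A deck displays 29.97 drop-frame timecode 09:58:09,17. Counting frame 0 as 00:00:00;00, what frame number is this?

1075609

As if non-drop at 30 labels/s: (9 × 3600 + 58 × 60 + 9) × 30 + 17 = 1076687.
Minute boundaries passed: 598; those not divisible by 10: 598 − 59 = 539; dropped labels = 2 × 539 = 1078.
Actual frame index = 1076687 − 1078 = 1075609.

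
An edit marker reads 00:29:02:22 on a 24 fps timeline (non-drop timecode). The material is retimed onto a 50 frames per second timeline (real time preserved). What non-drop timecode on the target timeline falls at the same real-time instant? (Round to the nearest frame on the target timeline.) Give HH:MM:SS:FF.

Source frame index: (0×3600 + 29×60 + 2) × 24 + 22 = 41830.
Real time: 41830 / (24) = 20915/12 s.
Target frame: (20915/12) × (50) = 522875/6 ≈ 87145.833 → 87146.
At 50 labels/s: frame 87146 → 00:29:02:46.

00:29:02:46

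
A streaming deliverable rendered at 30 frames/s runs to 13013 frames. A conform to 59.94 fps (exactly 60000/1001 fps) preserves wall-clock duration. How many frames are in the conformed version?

26000 frames

Target frames = source frames × (target rate / source rate) = 13013 × (60000/1001)/(30) = 13013 × 2000/1001 = 26000.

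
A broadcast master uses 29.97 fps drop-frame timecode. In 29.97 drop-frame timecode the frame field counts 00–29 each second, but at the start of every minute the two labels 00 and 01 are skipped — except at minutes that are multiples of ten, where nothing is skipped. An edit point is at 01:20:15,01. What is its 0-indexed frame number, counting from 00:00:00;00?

Complete 10-minute blocks: 8, each 17982 frames → 143856.
Remaining 0 whole minutes in the current block: 0 frames.
Within the current minute: 15 × 30 + 1 = 451. Total = 143856 + 0 + 451 = 144307.

144307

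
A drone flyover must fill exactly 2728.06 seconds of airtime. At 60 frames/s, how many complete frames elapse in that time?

163683 frames

Frames = 2728.06 × 60 = 818418/5 ≈ 163683.6000.
Complete frames: 163683.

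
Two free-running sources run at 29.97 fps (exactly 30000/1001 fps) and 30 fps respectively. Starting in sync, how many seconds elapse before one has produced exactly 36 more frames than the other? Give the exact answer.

1201.2 seconds

The gap grows by |30 − 30000/1001| = 30/1001 frames per second.
Time for a 36-frame gap: 36 ÷ (30/1001) = 1201.2 s.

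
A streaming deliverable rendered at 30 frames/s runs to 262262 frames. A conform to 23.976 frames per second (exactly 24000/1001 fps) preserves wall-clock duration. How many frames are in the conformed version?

209600 frames

Target frames = source frames × (target rate / source rate) = 262262 × (24000/1001)/(30) = 262262 × 800/1001 = 209600.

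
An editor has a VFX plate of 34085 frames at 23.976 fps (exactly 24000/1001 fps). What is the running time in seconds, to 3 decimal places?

Running time = 34085 × 1001/24000 = 6823817/4800 s ≈ 1421.629 s.

1421.629 seconds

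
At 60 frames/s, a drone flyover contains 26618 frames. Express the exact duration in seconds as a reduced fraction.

13309/30 seconds

Running time = 26618 ÷ (60) = 26618 × 1/60 = 13309/30 s.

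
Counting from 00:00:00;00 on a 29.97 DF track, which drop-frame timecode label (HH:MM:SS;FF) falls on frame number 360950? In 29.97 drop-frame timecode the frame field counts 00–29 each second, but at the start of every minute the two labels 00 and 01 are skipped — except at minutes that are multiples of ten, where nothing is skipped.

Each 10-minute DF block holds 10 × 60 × 30 − 9 × 2 = 17982 frames. 360950 ÷ 17982 → 20 full blocks, remainder 1310.
Within the partial block the first minute is 1800 frames and each further minute 1798, so 0 further minute boundaries passed. Total skipped labels = 18 × 20 + 2 × 0 = 360.
Non-drop label index = 360950 + 360 = 361310; at 30 labels/s that is 03:20:43:20, i.e. DF 03:20:43;20.

03:20:43;20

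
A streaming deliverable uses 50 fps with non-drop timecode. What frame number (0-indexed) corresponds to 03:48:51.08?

Total seconds to the label: (3 × 3600 + 48 × 60 + 51) = 13731.
Frame index = 13731 × 50 + 8 = 686558.

686558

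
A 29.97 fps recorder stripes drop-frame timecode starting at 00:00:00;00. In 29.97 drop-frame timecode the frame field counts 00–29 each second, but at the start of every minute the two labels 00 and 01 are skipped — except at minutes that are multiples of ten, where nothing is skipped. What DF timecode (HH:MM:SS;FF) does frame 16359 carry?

00:09:05;27

Ten DF minutes hold 17982 frames, so frame 16359 lies in block 0 (frames 0–17981) with 16359 frames into that block.
The block's first minute is 1800 frames and the rest 1798 each; 16359 frames reaches minute 9, so 0 × 18 + 9 × 2 = 18 labels have been skipped so far.
Adding those back, label number 16359 + 18 = 16377 at 30 labels/s is 545 s + 27 f = 0 h 9 min 5 s frame 27, i.e. 00:09:05;27.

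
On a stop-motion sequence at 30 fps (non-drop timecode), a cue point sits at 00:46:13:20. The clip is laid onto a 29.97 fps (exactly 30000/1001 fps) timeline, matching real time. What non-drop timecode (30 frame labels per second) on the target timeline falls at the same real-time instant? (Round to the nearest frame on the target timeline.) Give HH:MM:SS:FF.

00:46:10:27

Source frame index: (0×3600 + 46×60 + 13) × 30 + 20 = 83210.
Real time: 83210 / (30) = 8321/3 s.
Target frame: (8321/3) × (30000/1001) = 83210000/1001 ≈ 83126.873 → 83127.
At 30 labels/s: frame 83127 → 00:46:10:27.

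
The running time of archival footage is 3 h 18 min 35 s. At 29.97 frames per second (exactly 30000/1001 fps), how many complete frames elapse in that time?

3 h 18 min 35 s = 11915 s.
Frames = 11915 × 30000/1001 = 357450000/1001 ≈ 357092.9071.
Complete frames: 357092.

357092 frames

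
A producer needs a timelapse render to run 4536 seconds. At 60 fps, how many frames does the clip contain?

Frames = 4536 × 60 = 272160.

272160 frames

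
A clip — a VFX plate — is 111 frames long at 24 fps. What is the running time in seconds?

Running time = 111 / (24) = 4.625 s.

4.625 seconds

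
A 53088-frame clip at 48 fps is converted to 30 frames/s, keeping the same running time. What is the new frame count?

Target frames = source frames × (target rate / source rate) = 53088 × (30)/(48) = 53088 × 5/8 = 33180.

33180 frames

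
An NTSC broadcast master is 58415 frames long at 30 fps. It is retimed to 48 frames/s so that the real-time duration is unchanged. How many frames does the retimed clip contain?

Target frames = source frames × (target rate / source rate) = 58415 × (48)/(30) = 58415 × 8/5 = 93464.

93464 frames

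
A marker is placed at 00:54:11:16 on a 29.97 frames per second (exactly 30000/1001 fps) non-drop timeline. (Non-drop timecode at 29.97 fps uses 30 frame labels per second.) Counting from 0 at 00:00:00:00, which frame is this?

frame 97546

Total seconds to the label: (0 × 3600 + 54 × 60 + 11) = 3251.
Frame index = 3251 × 30 + 16 = 97546.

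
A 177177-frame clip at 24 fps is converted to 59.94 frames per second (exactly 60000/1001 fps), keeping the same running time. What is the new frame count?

Target frames = source frames × (target rate / source rate) = 177177 × (60000/1001)/(24) = 177177 × 2500/1001 = 442500.

442500 frames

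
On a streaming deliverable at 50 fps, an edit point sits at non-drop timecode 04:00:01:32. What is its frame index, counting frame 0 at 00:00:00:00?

frame 720082

Total seconds to the label: (4 × 3600 + 0 × 60 + 1) = 14401.
Frame index = 14401 × 50 + 32 = 720082.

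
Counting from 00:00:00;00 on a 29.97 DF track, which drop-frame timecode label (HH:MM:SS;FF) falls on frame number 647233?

Each 10-minute DF block holds 10 × 60 × 30 − 9 × 2 = 17982 frames. 647233 ÷ 17982 → 35 full blocks, remainder 17863.
Within the partial block the first minute is 1800 frames and each further minute 1798, so 9 further minute boundaries passed. Total skipped labels = 18 × 35 + 2 × 9 = 648.
Non-drop label index = 647233 + 648 = 647881; at 30 labels/s that is 05:59:56:01, i.e. DF 05:59:56;01.

05:59:56;01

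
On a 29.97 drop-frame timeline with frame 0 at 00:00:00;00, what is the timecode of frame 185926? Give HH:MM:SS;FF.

Each 10-minute DF block holds 10 × 60 × 30 − 9 × 2 = 17982 frames. 185926 ÷ 17982 → 10 full blocks, remainder 6106.
Within the partial block the first minute is 1800 frames and each further minute 1798, so 3 further minute boundaries passed. Total skipped labels = 18 × 10 + 2 × 3 = 186.
Non-drop label index = 185926 + 186 = 186112; at 30 labels/s that is 01:43:23:22, i.e. DF 01:43:23;22.

01:43:23;22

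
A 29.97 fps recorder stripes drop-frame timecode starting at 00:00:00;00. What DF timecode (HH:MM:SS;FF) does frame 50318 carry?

Each 10-minute DF block holds 10 × 60 × 30 − 9 × 2 = 17982 frames. 50318 ÷ 17982 → 2 full blocks, remainder 14354.
Within the partial block the first minute is 1800 frames and each further minute 1798, so 7 further minute boundaries passed. Total skipped labels = 18 × 2 + 2 × 7 = 50.
Non-drop label index = 50318 + 50 = 50368; at 30 labels/s that is 00:27:58:28, i.e. DF 00:27:58;28.

00:27:58;28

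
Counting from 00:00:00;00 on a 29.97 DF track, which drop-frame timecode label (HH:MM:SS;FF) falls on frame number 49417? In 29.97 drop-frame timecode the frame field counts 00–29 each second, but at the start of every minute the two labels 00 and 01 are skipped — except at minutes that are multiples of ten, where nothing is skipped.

00:27:28;27

Each 10-minute DF block holds 10 × 60 × 30 − 9 × 2 = 17982 frames. 49417 ÷ 17982 → 2 full blocks, remainder 13453.
Within the partial block the first minute is 1800 frames and each further minute 1798, so 7 further minute boundaries passed. Total skipped labels = 18 × 2 + 2 × 7 = 50.
Non-drop label index = 49417 + 50 = 49467; at 30 labels/s that is 00:27:28:27, i.e. DF 00:27:28;27.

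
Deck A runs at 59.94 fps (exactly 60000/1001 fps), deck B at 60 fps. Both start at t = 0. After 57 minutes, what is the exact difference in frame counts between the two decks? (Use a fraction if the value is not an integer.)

57 min = 3420 s.
A emits 60000/1001 × 3420 = 205200000/1001 frames; B emits 60 × 3420 = 205200.
Difference = 205200/1001 frames (≈ 204.9950); B is ahead of A.

205200/1001 frames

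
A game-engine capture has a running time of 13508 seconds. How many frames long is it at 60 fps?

810480 frames

Frames = 13508 × 60 = 810480.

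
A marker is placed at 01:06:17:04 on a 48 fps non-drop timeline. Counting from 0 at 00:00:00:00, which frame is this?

190900

Total seconds to the label: (1 × 3600 + 6 × 60 + 17) = 3977.
Frame index = 3977 × 48 + 4 = 190900.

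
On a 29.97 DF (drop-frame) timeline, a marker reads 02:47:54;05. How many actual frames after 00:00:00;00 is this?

As if non-drop at 30 labels/s: (2 × 3600 + 47 × 60 + 54) × 30 + 5 = 302225.
Minute boundaries passed: 167; those not divisible by 10: 167 − 16 = 151; dropped labels = 2 × 151 = 302.
Actual frame index = 302225 − 302 = 301923.

301923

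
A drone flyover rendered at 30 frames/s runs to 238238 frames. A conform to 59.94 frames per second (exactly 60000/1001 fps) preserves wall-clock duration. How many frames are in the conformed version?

476000 frames

Target frames = source frames × (target rate / source rate) = 238238 × (60000/1001)/(30) = 238238 × 2000/1001 = 476000.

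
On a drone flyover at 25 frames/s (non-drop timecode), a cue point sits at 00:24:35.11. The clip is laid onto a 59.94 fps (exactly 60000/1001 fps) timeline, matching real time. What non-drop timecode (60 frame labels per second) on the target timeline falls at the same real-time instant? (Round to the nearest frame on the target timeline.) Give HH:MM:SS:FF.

00:24:33:58

Source frame index: (0×3600 + 24×60 + 35) × 25 + 11 = 36886.
Real time: 36886 / (25) = 36886/25 s.
Target frame: (36886/25) × (60000/1001) = 88526400/1001 ≈ 88437.962 → 88438.
At 60 labels/s: frame 88438 → 00:24:33:58.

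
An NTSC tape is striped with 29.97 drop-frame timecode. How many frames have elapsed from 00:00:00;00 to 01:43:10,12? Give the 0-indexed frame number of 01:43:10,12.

185526

Complete 10-minute blocks: 10, each 17982 frames → 179820.
Remaining 3 whole minutes in the current block: 1800 + 2 × 1798 = 5396 frames.
Within the current minute: 10 × 30 + 12 − 2 = 310 (labels ;00/;01 skipped at this minute). Total = 179820 + 5396 + 310 = 185526.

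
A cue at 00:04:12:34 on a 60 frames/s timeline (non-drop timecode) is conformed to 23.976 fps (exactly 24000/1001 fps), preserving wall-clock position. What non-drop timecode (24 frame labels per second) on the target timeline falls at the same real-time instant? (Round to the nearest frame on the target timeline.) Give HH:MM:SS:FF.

Source frame index: (0×3600 + 4×60 + 12) × 60 + 34 = 15154.
Real time: 15154 / (60) = 7577/30 s.
Target frame: (7577/30) × (24000/1001) = 6061600/1001 ≈ 6055.544 → 6056.
At 24 labels/s: frame 6056 → 00:04:12:08.

00:04:12:08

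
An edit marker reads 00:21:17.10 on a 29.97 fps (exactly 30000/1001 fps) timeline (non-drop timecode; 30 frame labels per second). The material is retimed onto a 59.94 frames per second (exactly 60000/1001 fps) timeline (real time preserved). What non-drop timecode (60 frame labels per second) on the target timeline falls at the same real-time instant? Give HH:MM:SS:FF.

00:21:17:20

Source frame index: (0×3600 + 21×60 + 17) × 30 + 10 = 38320.
Real time: 38320 / (30000/1001) = 479479/375 s.
Target frame: (479479/375) × (60000/1001) = 76640.
At 60 labels/s: frame 76640 → 00:21:17:20.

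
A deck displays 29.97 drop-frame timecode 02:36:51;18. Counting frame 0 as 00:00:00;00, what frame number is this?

As if non-drop at 30 labels/s: (2 × 3600 + 36 × 60 + 51) × 30 + 18 = 282348.
Minute boundaries passed: 156; those not divisible by 10: 156 − 15 = 141; dropped labels = 2 × 141 = 282.
Actual frame index = 282348 − 282 = 282066.

282066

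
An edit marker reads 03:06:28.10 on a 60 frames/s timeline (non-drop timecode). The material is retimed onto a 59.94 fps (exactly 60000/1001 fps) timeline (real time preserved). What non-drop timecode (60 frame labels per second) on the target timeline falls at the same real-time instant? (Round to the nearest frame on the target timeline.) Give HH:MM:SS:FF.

Source frame index: (3×3600 + 6×60 + 28) × 60 + 10 = 671290.
Real time: 671290 / (60) = 67129/6 s.
Target frame: (67129/6) × (60000/1001) = 671290000/1001 ≈ 670619.381 → 670619.
At 60 labels/s: frame 670619 → 03:06:16:59.

03:06:16:59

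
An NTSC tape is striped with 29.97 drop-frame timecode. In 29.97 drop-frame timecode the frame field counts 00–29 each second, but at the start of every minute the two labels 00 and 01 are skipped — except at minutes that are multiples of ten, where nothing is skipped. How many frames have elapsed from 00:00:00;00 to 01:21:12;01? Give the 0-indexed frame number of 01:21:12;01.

146015

As if non-drop at 30 labels/s: (1 × 3600 + 21 × 60 + 12) × 30 + 1 = 146161.
Minute boundaries passed: 81; those not divisible by 10: 81 − 8 = 73; dropped labels = 2 × 73 = 146.
Actual frame index = 146161 − 146 = 146015.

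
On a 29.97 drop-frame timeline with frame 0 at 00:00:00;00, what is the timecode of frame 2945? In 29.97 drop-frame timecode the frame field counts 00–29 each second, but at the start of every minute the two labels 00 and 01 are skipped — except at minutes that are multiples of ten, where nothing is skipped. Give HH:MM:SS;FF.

00:01:38;07

Each 10-minute DF block holds 10 × 60 × 30 − 9 × 2 = 17982 frames. 2945 ÷ 17982 → 0 full blocks, remainder 2945.
Within the partial block the first minute is 1800 frames and each further minute 1798, so 1 further minute boundary passed. Total skipped labels = 18 × 0 + 2 × 1 = 2.
Non-drop label index = 2945 + 2 = 2947; at 30 labels/s that is 00:01:38:07, i.e. DF 00:01:38;07.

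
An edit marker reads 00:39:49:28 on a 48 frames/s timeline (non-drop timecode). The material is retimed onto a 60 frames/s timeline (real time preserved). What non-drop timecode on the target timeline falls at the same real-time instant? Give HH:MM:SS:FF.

00:39:49:35

Source frame index: (0×3600 + 39×60 + 49) × 48 + 28 = 114700.
Real time: 114700 / (48) = 28675/12 s.
Target frame: (28675/12) × (60) = 143375.
At 60 labels/s: frame 143375 → 00:39:49:35.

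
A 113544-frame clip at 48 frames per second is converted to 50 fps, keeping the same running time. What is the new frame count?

Target frames = source frames × (target rate / source rate) = 113544 × (50)/(48) = 113544 × 25/24 = 118275.

118275 frames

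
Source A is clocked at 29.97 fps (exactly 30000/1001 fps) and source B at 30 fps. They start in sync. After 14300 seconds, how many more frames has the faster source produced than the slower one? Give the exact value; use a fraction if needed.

A emits 30000/1001 × 14300 = 3000000/7 frames; B emits 30 × 14300 = 429000.
Difference = 3000/7 frames (≈ 428.5714); B is ahead of A.

3000/7 frames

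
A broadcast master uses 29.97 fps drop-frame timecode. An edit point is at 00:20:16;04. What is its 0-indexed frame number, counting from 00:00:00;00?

36448

As if non-drop at 30 labels/s: (0 × 3600 + 20 × 60 + 16) × 30 + 4 = 36484.
Minute boundaries passed: 20; those not divisible by 10: 20 − 2 = 18; dropped labels = 2 × 18 = 36.
Actual frame index = 36484 − 36 = 36448.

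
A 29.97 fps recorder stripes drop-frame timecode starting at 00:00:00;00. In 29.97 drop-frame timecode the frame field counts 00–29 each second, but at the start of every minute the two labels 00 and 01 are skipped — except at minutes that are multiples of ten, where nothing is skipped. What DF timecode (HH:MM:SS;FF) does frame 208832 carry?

01:56:08;02

Each 10-minute DF block holds 10 × 60 × 30 − 9 × 2 = 17982 frames. 208832 ÷ 17982 → 11 full blocks, remainder 11030.
Within the partial block the first minute is 1800 frames and each further minute 1798, so 6 further minute boundaries passed. Total skipped labels = 18 × 11 + 2 × 6 = 210.
Non-drop label index = 208832 + 210 = 209042; at 30 labels/s that is 01:56:08:02, i.e. DF 01:56:08;02.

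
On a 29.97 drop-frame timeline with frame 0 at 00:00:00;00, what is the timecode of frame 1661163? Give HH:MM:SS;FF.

15:23:47;15

Each 10-minute DF block holds 10 × 60 × 30 − 9 × 2 = 17982 frames. 1661163 ÷ 17982 → 92 full blocks, remainder 6819.
Within the partial block the first minute is 1800 frames and each further minute 1798, so 3 further minute boundaries passed. Total skipped labels = 18 × 92 + 2 × 3 = 1662.
Non-drop label index = 1661163 + 1662 = 1662825; at 30 labels/s that is 15:23:47:15, i.e. DF 15:23:47;15.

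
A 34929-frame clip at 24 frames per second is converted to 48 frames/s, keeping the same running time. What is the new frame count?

Target frames = source frames × (target rate / source rate) = 34929 × (48)/(24) = 34929 × 2 = 69858.

69858 frames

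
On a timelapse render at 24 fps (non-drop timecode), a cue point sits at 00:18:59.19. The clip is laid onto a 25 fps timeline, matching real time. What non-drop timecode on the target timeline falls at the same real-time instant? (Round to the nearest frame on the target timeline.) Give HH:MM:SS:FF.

Source frame index: (0×3600 + 18×60 + 59) × 24 + 19 = 27355.
Real time: 27355 / (24) = 27355/24 s.
Target frame: (27355/24) × (25) = 683875/24 ≈ 28494.792 → 28495.
At 25 labels/s: frame 28495 → 00:18:59:20.

00:18:59:20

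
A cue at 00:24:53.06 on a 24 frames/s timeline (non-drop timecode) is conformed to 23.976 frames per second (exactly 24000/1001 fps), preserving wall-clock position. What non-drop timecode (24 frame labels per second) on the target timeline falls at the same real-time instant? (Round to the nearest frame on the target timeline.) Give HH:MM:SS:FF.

00:24:51:18

Source frame index: (0×3600 + 24×60 + 53) × 24 + 6 = 35838.
Real time: 35838 / (24) = 5973/4 s.
Target frame: (5973/4) × (24000/1001) = 3258000/91 ≈ 35802.198 → 35802.
At 24 labels/s: frame 35802 → 00:24:51:18.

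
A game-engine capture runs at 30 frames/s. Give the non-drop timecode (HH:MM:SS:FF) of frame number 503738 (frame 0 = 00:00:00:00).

503738 ÷ 30 = 16791 full seconds, remainder 8 frames.
16791 s = 4 h 39 min 51 s.
Timecode: 04:39:51:08.

04:39:51:08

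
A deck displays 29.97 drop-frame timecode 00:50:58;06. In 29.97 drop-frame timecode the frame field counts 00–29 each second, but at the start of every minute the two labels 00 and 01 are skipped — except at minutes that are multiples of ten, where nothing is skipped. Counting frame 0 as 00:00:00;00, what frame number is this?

91656

Complete 10-minute blocks: 5, each 17982 frames → 89910.
Remaining 0 whole minutes in the current block: 0 frames.
Within the current minute: 58 × 30 + 6 = 1746. Total = 89910 + 0 + 1746 = 91656.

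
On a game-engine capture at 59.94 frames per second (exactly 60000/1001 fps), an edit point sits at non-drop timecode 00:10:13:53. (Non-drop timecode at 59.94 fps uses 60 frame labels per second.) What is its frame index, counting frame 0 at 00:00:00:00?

36833

Total seconds to the label: (0 × 3600 + 10 × 60 + 13) = 613.
Frame index = 613 × 60 + 53 = 36833.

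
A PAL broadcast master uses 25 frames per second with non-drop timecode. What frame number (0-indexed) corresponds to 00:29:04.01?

Total seconds to the label: (0 × 3600 + 29 × 60 + 4) = 1744.
Frame index = 1744 × 25 + 1 = 43601.

frame 43601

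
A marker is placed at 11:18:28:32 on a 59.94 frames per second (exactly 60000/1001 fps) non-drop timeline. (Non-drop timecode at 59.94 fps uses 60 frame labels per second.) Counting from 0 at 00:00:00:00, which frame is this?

frame 2442512

Total seconds to the label: (11 × 3600 + 18 × 60 + 28) = 40708.
Frame index = 40708 × 60 + 32 = 2442512.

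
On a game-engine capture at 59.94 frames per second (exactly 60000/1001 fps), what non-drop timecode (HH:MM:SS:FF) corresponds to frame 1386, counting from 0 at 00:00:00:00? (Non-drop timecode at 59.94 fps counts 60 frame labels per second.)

00:00:23:06

1386 ÷ 60 = 23 full seconds, remainder 6 frames.
23 s = 0 h 0 min 23 s.
Timecode: 00:00:23:06.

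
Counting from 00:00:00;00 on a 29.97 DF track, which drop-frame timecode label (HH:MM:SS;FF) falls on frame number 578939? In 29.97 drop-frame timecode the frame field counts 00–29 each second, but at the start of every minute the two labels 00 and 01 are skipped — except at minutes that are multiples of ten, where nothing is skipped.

Ten DF minutes hold 17982 frames, so frame 578939 lies in block 32 (frames 575424–593405) with 3515 frames into that block.
The block's first minute is 1800 frames and the rest 1798 each; 3515 frames reaches minute 1, so 32 × 18 + 1 × 2 = 578 labels have been skipped so far.
Adding those back, label number 578939 + 578 = 579517 at 30 labels/s is 19317 s + 7 f = 5 h 21 min 57 s frame 7, i.e. 05:21:57;07.

05:21:57;07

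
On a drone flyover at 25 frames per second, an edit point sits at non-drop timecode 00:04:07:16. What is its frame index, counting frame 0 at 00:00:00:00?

frame 6191

Total seconds to the label: (0 × 3600 + 4 × 60 + 7) = 247.
Frame index = 247 × 25 + 16 = 6191.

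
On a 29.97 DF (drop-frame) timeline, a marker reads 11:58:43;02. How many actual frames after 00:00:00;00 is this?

1292398

As if non-drop at 30 labels/s: (11 × 3600 + 58 × 60 + 43) × 30 + 2 = 1293692.
Minute boundaries passed: 718; those not divisible by 10: 718 − 71 = 647; dropped labels = 2 × 647 = 1294.
Actual frame index = 1293692 − 1294 = 1292398.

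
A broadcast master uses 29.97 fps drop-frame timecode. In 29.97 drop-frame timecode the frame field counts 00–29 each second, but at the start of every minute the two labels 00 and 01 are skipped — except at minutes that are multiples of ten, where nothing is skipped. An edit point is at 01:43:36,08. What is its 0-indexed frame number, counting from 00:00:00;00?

Complete 10-minute blocks: 10, each 17982 frames → 179820.
Remaining 3 whole minutes in the current block: 1800 + 2 × 1798 = 5396 frames.
Within the current minute: 36 × 30 + 8 − 2 = 1086 (labels ;00/;01 skipped at this minute). Total = 179820 + 5396 + 1086 = 186302.

186302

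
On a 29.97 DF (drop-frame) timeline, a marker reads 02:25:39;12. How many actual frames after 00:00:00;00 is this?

As if non-drop at 30 labels/s: (2 × 3600 + 25 × 60 + 39) × 30 + 12 = 262182.
Minute boundaries passed: 145; those not divisible by 10: 145 − 14 = 131; dropped labels = 2 × 131 = 262.
Actual frame index = 262182 − 262 = 261920.

261920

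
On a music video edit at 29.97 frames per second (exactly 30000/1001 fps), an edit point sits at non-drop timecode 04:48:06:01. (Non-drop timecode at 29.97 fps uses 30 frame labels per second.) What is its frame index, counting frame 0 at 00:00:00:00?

Total seconds to the label: (4 × 3600 + 48 × 60 + 6) = 17286.
Frame index = 17286 × 30 + 1 = 518581.

518581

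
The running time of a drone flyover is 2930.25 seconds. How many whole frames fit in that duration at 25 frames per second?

73256 frames

Frames = 2930.25 × 25 = 293025/4 ≈ 73256.2500.
Complete frames: 73256.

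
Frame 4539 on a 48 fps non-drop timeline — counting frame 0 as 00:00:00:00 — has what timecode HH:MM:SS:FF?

00:01:34:27

4539 ÷ 48 = 94 full seconds, remainder 27 frames.
94 s = 0 h 1 min 34 s.
Timecode: 00:01:34:27.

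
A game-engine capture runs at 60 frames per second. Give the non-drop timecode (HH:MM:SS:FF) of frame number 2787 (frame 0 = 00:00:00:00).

2787 ÷ 60 = 46 full seconds, remainder 27 frames.
46 s = 0 h 0 min 46 s.
Timecode: 00:00:46:27.

00:00:46:27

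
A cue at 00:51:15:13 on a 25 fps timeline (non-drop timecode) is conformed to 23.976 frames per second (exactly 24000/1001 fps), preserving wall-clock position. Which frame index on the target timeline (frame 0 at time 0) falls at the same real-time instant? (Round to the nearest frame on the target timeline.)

frame 73739

Source frame index: (0×3600 + 51×60 + 15) × 25 + 13 = 76888.
Real time: 76888 / (25) = 76888/25 s.
Target frame: (76888/25) × (24000/1001) = 10544640/143 ≈ 73738.741 → 73739.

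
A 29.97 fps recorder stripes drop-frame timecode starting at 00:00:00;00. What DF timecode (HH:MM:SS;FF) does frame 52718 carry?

Each 10-minute DF block holds 10 × 60 × 30 − 9 × 2 = 17982 frames. 52718 ÷ 17982 → 2 full blocks, remainder 16754.
Within the partial block the first minute is 1800 frames and each further minute 1798, so 9 further minute boundaries passed. Total skipped labels = 18 × 2 + 2 × 9 = 54.
Non-drop label index = 52718 + 54 = 52772; at 30 labels/s that is 00:29:19:02, i.e. DF 00:29:19;02.

00:29:19;02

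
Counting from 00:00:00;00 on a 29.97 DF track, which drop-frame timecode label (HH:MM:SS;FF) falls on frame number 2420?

00:01:20;22

Ten DF minutes hold 17982 frames, so frame 2420 lies in block 0 (frames 0–17981) with 2420 frames into that block.
The block's first minute is 1800 frames and the rest 1798 each; 2420 frames reaches minute 1, so 0 × 18 + 1 × 2 = 2 labels have been skipped so far.
Adding those back, label number 2420 + 2 = 2422 at 30 labels/s is 80 s + 22 f = 0 h 1 min 20 s frame 22, i.e. 00:01:20;22.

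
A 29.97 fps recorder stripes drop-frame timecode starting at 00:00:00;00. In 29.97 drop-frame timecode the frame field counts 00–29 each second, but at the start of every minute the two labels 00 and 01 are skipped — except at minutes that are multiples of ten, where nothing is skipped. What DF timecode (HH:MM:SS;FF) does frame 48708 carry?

00:27:05;08

Each 10-minute DF block holds 10 × 60 × 30 − 9 × 2 = 17982 frames. 48708 ÷ 17982 → 2 full blocks, remainder 12744.
Within the partial block the first minute is 1800 frames and each further minute 1798, so 7 further minute boundaries passed. Total skipped labels = 18 × 2 + 2 × 7 = 50.
Non-drop label index = 48708 + 50 = 48758; at 30 labels/s that is 00:27:05:08, i.e. DF 00:27:05;08.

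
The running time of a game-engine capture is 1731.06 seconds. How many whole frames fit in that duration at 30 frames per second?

51931 frames

Frames = 1731.06 × 30 = 259659/5 ≈ 51931.8000.
Complete frames: 51931.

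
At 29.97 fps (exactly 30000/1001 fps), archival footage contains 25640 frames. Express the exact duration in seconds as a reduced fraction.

641641/750 seconds

Running time = 25640 ÷ (30000/1001) = 25640 × 1001/30000 = 641641/750 s.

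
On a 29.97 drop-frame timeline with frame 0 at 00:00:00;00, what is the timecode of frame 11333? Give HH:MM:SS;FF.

Ten DF minutes hold 17982 frames, so frame 11333 lies in block 0 (frames 0–17981) with 11333 frames into that block.
The block's first minute is 1800 frames and the rest 1798 each; 11333 frames reaches minute 6, so 0 × 18 + 6 × 2 = 12 labels have been skipped so far.
Adding those back, label number 11333 + 12 = 11345 at 30 labels/s is 378 s + 5 f = 0 h 6 min 18 s frame 5, i.e. 00:06:18;05.

00:06:18;05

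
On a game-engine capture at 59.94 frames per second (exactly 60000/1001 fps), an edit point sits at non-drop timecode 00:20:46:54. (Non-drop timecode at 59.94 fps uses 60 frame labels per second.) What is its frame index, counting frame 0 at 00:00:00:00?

74814

Total seconds to the label: (0 × 3600 + 20 × 60 + 46) = 1246.
Frame index = 1246 × 60 + 54 = 74814.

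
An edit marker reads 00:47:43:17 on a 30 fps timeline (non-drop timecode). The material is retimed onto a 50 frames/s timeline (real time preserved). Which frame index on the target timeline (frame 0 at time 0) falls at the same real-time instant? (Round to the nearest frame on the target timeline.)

Source frame index: (0×3600 + 47×60 + 43) × 30 + 17 = 85907.
Real time: 85907 / (30) = 85907/30 s.
Target frame: (85907/30) × (50) = 429535/3 ≈ 143178.333 → 143178.

frame 143178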